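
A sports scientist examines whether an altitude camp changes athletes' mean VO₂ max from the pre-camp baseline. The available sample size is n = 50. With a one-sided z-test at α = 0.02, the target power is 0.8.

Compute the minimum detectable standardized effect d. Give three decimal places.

Need Φ(δ − 2.054) = 0.8, so δ = 2.054 + 0.842 = 2.895.
δ = d·√n ⇒ d = δ/√n = 2.895/√50 = 0.4095.

d ≈ 0.409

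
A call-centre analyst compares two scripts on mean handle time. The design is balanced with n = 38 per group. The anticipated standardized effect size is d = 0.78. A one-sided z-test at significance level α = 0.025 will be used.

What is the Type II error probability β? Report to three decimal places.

β ≈ 0.075

Noncentrality parameter: δ = d·√(n/2) = 0.78 × √(38/2) = 3.3999
Critical value for a one-sided test at α = 0.025: z_α = 1.960.
Power = P(Z > 1.960 − δ) = Φ(1.440) = 0.9251.
Type II error: β = 1 − power = 1 − 0.9251 = 0.0749.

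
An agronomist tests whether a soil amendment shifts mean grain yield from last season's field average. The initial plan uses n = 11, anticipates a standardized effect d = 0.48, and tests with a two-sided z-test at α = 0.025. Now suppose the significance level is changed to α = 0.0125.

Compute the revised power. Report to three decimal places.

δ = d·√n = 0.48 × √11 = 1.5920 (unchanged). New critical value: z_{0.0063} = 2.498.
Revised power = Φ(δ − 2.498) + Φ(−δ − 2.498) = Φ(-0.906) + Φ(-4.090) = 0.1825 + 0.0000 = 0.1826.

Power ≈ 0.183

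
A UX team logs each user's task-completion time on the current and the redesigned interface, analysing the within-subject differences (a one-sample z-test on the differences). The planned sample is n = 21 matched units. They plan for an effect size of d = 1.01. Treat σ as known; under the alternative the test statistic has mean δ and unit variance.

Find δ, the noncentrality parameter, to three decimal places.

δ = d·√n = 1.01 × √21 = 4.6284

δ ≈ 4.628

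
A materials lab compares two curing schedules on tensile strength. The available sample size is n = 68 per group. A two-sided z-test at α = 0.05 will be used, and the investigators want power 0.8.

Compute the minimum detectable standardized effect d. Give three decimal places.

Required noncentrality: δ = z_{0.025} + z_{0.20} = 1.960 + 0.842 = 2.802.
(The second rejection-region term Φ(−δ − z_{α/2}) is negligible and dropped.)
δ = d·√(n/2) ⇒ d = δ/√(n/2) = 2.802/√(68/2) = 0.4805.

d ≈ 0.480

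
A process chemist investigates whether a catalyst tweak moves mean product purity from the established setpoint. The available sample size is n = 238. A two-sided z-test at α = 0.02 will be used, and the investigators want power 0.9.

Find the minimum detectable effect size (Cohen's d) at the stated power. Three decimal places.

Need Φ(δ − 2.326) = 0.9, so δ = 2.326 + 1.282 = 3.608.
(Lower-tail contribution to power is negligible for δ > 0.)
δ = d·√n ⇒ d = δ/√n = 3.608/√238 = 0.2339.

d ≈ 0.234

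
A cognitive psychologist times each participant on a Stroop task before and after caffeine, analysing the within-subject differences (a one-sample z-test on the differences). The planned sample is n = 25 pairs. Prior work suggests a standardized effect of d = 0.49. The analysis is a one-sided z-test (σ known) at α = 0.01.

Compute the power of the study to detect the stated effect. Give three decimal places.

Noncentrality parameter: δ = d·√n = 0.49 × √25 = 2.4500
Critical value for a one-sided test at α = 0.01: z_α = 2.326.
Power = Φ(δ − 2.326) = Φ(0.124) = 0.5492.

Power ≈ 0.549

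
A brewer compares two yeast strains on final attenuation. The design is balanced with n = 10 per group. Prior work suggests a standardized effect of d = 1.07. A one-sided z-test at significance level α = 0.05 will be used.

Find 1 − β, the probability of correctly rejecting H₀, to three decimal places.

Noncentrality parameter: λ = d·√(n/2) = 1.07 × √(10/2) = 2.3926
One-sided α = 0.05 → critical value z_{0.05} = 1.645.
Power = P(Z > 1.645 − λ) = Φ(0.748) = 0.7727.

Power ≈ 0.773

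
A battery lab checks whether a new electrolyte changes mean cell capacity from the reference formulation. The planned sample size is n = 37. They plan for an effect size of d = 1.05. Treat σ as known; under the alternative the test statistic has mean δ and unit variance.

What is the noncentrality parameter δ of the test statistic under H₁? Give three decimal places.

δ = d·√n = 1.05 × √37 = 6.3869

δ ≈ 6.387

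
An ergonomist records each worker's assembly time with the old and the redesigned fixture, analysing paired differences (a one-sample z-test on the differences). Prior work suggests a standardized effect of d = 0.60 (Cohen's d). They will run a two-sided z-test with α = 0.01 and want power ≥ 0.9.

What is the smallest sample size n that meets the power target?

n = 42

Set Φ(δ − 2.576) = 0.9; then δ − 2.576 = Φ⁻¹(0.9) = 1.282, giving δ = 3.857.
(Ignoring the negligible lower-tail rejection probability gives the usual closed-form inversion.)
δ = d·√n ⇒ n = (δ/d)² = (3.857 / 0.60)² = 41.33.
Round up to the next whole unit.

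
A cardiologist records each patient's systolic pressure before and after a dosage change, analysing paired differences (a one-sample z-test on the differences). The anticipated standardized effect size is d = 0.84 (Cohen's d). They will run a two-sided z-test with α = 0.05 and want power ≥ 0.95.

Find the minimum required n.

Set Φ(δ − 1.960) = 0.95; then δ − 1.960 = Φ⁻¹(0.95) = 1.645, giving δ = 3.605.
(For δ > 0 the lower-tail rejection region contributes negligibly to power, so the one-term inversion is standard.)
δ = d·√n ⇒ n = (δ/d)² = (3.605 / 0.84)² = 18.42.
Rounding up, n = 19.

n = 19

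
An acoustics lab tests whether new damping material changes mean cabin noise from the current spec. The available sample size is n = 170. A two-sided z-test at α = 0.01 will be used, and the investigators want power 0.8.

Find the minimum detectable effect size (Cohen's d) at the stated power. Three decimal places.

d ≈ 0.262

Need Φ(δ − 2.576) = 0.8, so δ = 2.576 + 0.842 = 3.417.
(Lower-tail contribution to power is negligible for δ > 0.)
δ = d·√n ⇒ d = δ/√n = 3.417/√170 = 0.2621.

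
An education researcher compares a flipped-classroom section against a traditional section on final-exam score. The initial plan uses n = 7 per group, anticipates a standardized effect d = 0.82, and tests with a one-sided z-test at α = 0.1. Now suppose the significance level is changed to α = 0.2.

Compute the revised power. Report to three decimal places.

δ = d·√(n/2) = 0.82 × √(7/2) = 1.5341 (unchanged). New critical value: z_{0.2} = 0.842.
Revised power = Φ(δ − 0.842) = Φ(0.692) = 0.7557.

Power ≈ 0.756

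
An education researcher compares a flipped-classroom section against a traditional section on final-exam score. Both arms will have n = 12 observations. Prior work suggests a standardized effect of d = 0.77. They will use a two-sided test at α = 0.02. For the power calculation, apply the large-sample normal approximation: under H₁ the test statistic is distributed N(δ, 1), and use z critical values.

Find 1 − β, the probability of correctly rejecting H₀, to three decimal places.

Power ≈ 0.330

Noncentrality parameter: δ = d·√(n/2) = 0.77 × √(12/2) = 1.8861
Two-sided α = 0.02 → critical value z_{0.01} = 2.326.
Power = Φ(δ − 2.326) + Φ(−δ − 2.326) = Φ(-0.440) + Φ(-4.212) = 0.3299 + 0.0000 = 0.3299.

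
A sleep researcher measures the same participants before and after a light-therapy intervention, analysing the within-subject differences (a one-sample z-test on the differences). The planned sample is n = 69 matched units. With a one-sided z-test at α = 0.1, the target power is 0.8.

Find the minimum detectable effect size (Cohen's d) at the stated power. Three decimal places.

Required noncentrality: δ = z_{0.1} + z_{0.20} = 1.282 + 0.842 = 2.123.
δ = d·√n ⇒ d = δ/√n = 2.123/√69 = 0.2556.

d ≈ 0.256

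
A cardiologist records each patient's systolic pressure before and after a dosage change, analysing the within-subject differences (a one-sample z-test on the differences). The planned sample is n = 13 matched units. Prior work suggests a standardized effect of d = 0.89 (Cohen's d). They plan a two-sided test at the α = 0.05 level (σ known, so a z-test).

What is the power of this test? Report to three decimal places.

Power ≈ 0.894

Noncentrality parameter: δ = d·√n = 0.89 × √13 = 3.2089
Critical value for a two-sided test at α = 0.05: z_{α/2} = 1.960.
Power = Φ(δ − 1.960) + Φ(−δ − 1.960) = Φ(1.249) + Φ(-5.169) = 0.8942 + 0.0000 = 0.8942.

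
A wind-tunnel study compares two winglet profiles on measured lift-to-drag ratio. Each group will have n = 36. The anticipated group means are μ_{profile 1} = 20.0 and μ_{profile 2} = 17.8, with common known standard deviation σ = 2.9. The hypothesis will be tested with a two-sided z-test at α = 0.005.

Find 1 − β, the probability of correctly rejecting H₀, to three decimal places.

Power ≈ 0.660

Standardized effect: d = |μ_{profile 1} − μ_{profile 2}| / σ = |20.0 − 17.8| / 2.9 = 0.7586
Noncentrality parameter: δ = d·√(n/2) = 0.7586 × √(36/2) = 3.2186
Two-sided α = 0.005 → critical value z_{0.0025} = 2.807.
Power = Φ(δ − 2.807) + Φ(−δ − 2.807) = Φ(0.412) + Φ(-6.026) = 0.6597 + 0.0000 = 0.6597.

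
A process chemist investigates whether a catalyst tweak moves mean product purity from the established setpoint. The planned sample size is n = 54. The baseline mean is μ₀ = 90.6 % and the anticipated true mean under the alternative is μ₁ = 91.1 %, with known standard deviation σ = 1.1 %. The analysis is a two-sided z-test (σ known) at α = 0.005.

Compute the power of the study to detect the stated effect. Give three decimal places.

Power ≈ 0.703

Standardized effect: d = |μ₁ − μ₀| / σ = |91.1 − 90.6| / 1.1 = 0.4545
Noncentrality parameter: δ = d·√n = 0.4545 × √54 = 3.3402
Two-sided α = 0.005 → critical value z_{0.0025} = 2.807.
Power = Φ(δ − 2.807) + Φ(−δ − 2.807) = Φ(0.533) + Φ(-6.147) = 0.7030 + 0.0000 = 0.7030.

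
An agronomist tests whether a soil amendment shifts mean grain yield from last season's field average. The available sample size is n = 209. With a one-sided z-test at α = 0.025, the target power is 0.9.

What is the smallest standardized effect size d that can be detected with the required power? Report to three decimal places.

d ≈ 0.224

Need Φ(δ − 1.960) = 0.9, so δ = 1.960 + 1.282 = 3.242.
δ = d·√n ⇒ d = δ/√n = 3.242/√209 = 0.2242.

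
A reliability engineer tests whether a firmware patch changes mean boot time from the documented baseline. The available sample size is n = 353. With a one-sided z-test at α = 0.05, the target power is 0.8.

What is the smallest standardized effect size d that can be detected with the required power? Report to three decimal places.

Required noncentrality: δ = z_{0.05} + z_{0.20} = 1.645 + 0.842 = 2.486.
δ = d·√n ⇒ d = δ/√n = 2.486/√353 = 0.1323.

d ≈ 0.132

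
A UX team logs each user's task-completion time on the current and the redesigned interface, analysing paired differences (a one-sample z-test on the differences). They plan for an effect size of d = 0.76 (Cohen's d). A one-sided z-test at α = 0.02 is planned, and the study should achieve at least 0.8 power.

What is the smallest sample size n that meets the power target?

n = 15

For power 0.8 need Φ(δ − z_{0.02}) = 0.8, so δ = z_{0.02} + z_{0.20} = 2.054 + 0.842 = 2.895.
δ = d·√n ⇒ n = (δ/d)² = (2.895 / 0.76)² = 14.51.
Round up to the next whole unit.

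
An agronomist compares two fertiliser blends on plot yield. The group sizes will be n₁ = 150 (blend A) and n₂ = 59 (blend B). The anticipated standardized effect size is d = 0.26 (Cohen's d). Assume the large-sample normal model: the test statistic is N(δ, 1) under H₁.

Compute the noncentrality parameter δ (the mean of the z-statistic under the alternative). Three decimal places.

δ ≈ 1.692

The noncentrality parameter scales effect size by the design's sample-size factor: δ = d / √(1/n₁ + 1/n₂) = 0.26 / √(1/150 + 1/59) = 1.6919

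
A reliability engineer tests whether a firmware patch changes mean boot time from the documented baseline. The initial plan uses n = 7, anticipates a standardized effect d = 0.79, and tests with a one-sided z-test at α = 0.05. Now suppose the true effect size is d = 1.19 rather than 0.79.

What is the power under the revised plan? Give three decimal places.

Power ≈ 0.934

With d = 1.19: δ = d·√n = 1.19 × √7 = 3.1484. Critical value z_{0.05} = 1.645.
Revised power = P(Z > 1.645 − δ) = Φ(1.504) = 0.9337.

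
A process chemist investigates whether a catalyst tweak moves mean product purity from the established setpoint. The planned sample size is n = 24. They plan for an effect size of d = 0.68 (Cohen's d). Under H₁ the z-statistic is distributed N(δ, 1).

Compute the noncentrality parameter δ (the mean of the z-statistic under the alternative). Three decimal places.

δ = d·√n = 0.68 × √24 = 3.3313

δ ≈ 3.331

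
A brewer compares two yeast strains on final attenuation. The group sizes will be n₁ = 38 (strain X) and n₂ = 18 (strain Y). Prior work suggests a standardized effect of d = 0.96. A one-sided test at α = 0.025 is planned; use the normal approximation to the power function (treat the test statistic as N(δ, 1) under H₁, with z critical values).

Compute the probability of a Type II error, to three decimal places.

β ≈ 0.081

Noncentrality parameter: δ = d / √(1/n₁ + 1/n₂) = 0.96 / √(1/38 + 1/18) = 3.3551
Critical value for a one-sided test at α = 0.025: z_α = 1.960.
Power = P(Z > 1.960 − δ) = Φ(1.395) = 0.9185.
Type II error: β = 1 − power = 1 − 0.9185 = 0.0815.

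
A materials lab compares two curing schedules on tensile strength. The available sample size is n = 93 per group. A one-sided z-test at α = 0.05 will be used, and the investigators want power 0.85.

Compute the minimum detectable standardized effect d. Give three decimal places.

Need Φ(δ − 1.645) = 0.85, so δ = 1.645 + 1.036 = 2.681.
δ = d·√(n/2) ⇒ d = δ/√(n/2) = 2.681/√(93/2) = 0.3932.

d ≈ 0.393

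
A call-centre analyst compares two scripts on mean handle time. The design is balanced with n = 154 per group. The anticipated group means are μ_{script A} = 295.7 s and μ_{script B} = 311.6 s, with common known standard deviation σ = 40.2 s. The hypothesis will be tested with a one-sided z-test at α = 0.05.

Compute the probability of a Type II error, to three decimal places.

β ≈ 0.034

Standardized effect: d = |μ_{script A} − μ_{script B}| / σ = |295.7 − 311.6| / 40.2 = 0.3955
Noncentrality parameter: δ = d·√(n/2) = 0.3955 × √(154/2) = 3.4707
Critical value for a one-sided test at α = 0.05: z_α = 1.645.
Power = P(Z > 1.645 − δ) = Φ(1.826) = 0.9661.
Type II error: β = 1 − power = 1 − 0.9661 = 0.0339.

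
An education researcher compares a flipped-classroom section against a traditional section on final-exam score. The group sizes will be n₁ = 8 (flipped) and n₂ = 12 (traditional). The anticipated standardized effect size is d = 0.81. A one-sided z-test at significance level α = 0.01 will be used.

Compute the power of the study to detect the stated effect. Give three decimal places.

Power ≈ 0.291

Noncentrality parameter: δ = d / √(1/n₁ + 1/n₂) = 0.81 / √(1/8 + 1/12) = 1.7746
One-sided α = 0.01 → critical value z_{0.01} = 2.326.
Power = Φ(δ − 2.326) = Φ(-0.552) = 0.2906.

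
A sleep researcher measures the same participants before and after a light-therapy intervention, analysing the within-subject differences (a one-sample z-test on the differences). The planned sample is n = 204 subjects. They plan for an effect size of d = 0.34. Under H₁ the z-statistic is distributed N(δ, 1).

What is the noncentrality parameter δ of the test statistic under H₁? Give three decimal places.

δ ≈ 4.856

δ = d·√n = 0.34 × √204 = 4.8562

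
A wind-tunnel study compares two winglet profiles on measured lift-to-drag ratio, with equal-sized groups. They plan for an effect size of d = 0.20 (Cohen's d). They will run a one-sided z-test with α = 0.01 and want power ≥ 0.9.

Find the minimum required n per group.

n = 651 per group

For power 0.9 need Φ(δ − z_{0.01}) = 0.9, so δ = z_{0.01} + z_{0.10} = 2.326 + 1.282 = 3.608.
δ = d·√(n/2) ⇒ n = 2(δ/d)² = 2 × (3.608 / 0.20)² = 650.85.
Round up to the next whole unit.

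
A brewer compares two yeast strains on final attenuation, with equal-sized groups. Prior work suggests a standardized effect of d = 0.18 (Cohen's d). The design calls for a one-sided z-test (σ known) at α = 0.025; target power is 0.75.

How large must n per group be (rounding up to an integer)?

n = 429 per group

Set Φ(δ − 1.960) = 0.75; then δ − 1.960 = Φ⁻¹(0.75) = 0.674, giving δ = 2.634.
δ = d·√(n/2) ⇒ n = 2(δ/d)² = 2 × (2.634 / 0.18)² = 428.42.
Rounding up, n = 429 per group.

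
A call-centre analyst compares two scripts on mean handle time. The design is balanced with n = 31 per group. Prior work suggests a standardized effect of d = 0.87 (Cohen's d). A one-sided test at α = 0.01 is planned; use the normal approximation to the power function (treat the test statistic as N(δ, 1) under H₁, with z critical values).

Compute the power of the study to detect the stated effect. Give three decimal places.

Noncentrality parameter: δ = d·√(n/2) = 0.87 × √(31/2) = 3.4252
Critical value for a one-sided test at α = 0.01: z_α = 2.326.
Power = P(Z > 2.326 − δ) = Φ(1.099) = 0.8641.

Power ≈ 0.864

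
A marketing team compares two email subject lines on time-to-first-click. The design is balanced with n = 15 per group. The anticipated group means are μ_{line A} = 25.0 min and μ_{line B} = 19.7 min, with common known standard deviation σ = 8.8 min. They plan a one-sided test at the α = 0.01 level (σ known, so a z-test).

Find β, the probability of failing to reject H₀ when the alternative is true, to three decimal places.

β ≈ 0.751

Standardized effect: d = |μ_{line A} − μ_{line B}| / σ = |25.0 − 19.7| / 8.8 = 0.6023
Noncentrality parameter: δ = d·√(n/2) = 0.6023 × √(15/2) = 1.6494
One-sided α = 0.01 → critical value z_{0.01} = 2.326.
Power = P(Z > 2.326 − δ) = Φ(-0.677) = 0.2492.
Type II error: β = 1 − power = 1 − 0.2492 = 0.7508.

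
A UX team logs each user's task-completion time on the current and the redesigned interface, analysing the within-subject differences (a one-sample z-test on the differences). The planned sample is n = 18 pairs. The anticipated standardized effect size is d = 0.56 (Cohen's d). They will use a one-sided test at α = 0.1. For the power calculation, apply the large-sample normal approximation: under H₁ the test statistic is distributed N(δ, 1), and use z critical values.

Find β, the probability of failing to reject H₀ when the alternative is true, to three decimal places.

β ≈ 0.137

Noncentrality parameter: δ = d·√n = 0.56 × √18 = 2.3759
Critical value for a one-sided test at α = 0.1: z_α = 1.282.
Power = Φ(δ − 1.282) = Φ(1.094) = 0.8631.
Type II error: β = 1 − power = 1 − 0.8631 = 0.1369.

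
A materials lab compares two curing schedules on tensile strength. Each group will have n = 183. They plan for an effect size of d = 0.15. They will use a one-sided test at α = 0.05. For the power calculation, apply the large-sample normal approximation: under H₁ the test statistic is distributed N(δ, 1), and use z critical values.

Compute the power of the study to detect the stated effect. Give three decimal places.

Noncentrality parameter: λ = d·√(n/2) = 0.15 × √(183/2) = 1.4348
Critical value for a one-sided test at α = 0.05: z_α = 1.645.
Power = Φ(λ − 1.645) = Φ(-0.210) = 0.4168.

Power ≈ 0.417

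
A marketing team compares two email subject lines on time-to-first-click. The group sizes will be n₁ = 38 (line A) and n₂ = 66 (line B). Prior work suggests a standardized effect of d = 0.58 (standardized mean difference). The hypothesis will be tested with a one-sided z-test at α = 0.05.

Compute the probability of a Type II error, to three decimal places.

β ≈ 0.114

Noncentrality parameter: δ = d / √(1/n₁ + 1/n₂) = 0.58 / √(1/38 + 1/66) = 2.8482
One-sided α = 0.05 → critical value z_{0.05} = 1.645.
Power = Φ(δ − 1.645) = Φ(1.203) = 0.8856.
Type II error: β = 1 − power = 1 − 0.8856 = 0.1144.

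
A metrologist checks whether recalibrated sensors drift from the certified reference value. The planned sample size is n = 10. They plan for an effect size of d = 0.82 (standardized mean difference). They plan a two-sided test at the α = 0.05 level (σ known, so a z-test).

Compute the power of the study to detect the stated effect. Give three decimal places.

Power ≈ 0.737

Noncentrality parameter: δ = d·√n = 0.82 × √10 = 2.5931
Critical value for a two-sided test at α = 0.05: z_{α/2} = 1.960.
Power = Φ(δ − 1.960) + Φ(−δ − 1.960) = Φ(0.633) + Φ(-4.553) = 0.7367 + 0.0000 = 0.7367.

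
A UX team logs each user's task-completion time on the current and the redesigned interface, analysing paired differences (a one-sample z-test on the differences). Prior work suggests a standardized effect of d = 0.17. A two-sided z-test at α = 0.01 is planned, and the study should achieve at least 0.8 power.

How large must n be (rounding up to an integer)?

Set Φ(δ − 2.576) = 0.8; then δ − 2.576 = Φ⁻¹(0.8) = 0.842, giving δ = 3.417.
(For δ > 0 the lower-tail rejection region contributes negligibly to power, so the one-term inversion is standard.)
δ = d·√n ⇒ n = (δ/d)² = (3.417 / 0.17)² = 404.12.
Rounding up, n = 405.

n = 405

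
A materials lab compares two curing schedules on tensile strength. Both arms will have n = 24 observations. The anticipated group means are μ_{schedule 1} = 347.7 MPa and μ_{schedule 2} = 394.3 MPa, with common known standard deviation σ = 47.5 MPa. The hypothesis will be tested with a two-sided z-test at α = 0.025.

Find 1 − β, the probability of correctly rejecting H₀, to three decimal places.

Power ≈ 0.876

Standardized effect: d = |μ_{schedule 1} − μ_{schedule 2}| / σ = |347.7 − 394.3| / 47.5 = 0.9811
Noncentrality parameter: δ = d·√(n/2) = 0.9811 × √(24/2) = 3.3985
Two-sided α = 0.025 → critical value z_{0.0125} = 2.241.
Power = Φ(δ − 2.241) + Φ(−δ − 2.241) = Φ(1.157) + Φ(-5.640) = 0.8764 + 0.0000 = 0.8764.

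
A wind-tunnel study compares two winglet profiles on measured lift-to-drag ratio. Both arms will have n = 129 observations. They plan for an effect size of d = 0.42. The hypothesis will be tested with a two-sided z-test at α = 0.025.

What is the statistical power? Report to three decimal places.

Power ≈ 0.871

Noncentrality parameter: δ = d·√(n/2) = 0.42 × √(129/2) = 3.3731
Two-sided α = 0.025 → critical value z_{0.0125} = 2.241.
Power = Φ(δ − 2.241) + Φ(−δ − 2.241) = Φ(1.132) + Φ(-5.615) = 0.8711 + 0.0000 = 0.8711.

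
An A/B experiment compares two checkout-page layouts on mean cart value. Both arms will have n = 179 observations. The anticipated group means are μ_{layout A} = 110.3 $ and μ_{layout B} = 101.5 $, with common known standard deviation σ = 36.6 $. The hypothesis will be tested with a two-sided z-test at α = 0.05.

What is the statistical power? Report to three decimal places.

Standardized effect: d = |μ_{layout A} − μ_{layout B}| / σ = |110.3 − 101.5| / 36.6 = 0.2404
Noncentrality parameter: δ = d·√(n/2) = 0.2404 × √(179/2) = 2.2746
Critical value for a two-sided test at α = 0.05: z_{α/2} = 1.960.
Power = Φ(δ − 1.960) + Φ(−δ − 1.960) = Φ(0.315) + Φ(-4.235) = 0.6235 + 0.0000 = 0.6235.

Power ≈ 0.624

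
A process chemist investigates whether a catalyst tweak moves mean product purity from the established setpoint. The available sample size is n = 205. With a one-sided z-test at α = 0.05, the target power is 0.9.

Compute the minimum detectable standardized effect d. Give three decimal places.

Required noncentrality: δ = z_{0.05} + z_{0.10} = 1.645 + 1.282 = 2.926.
δ = d·√n ⇒ d = δ/√n = 2.926/√205 = 0.2044.

d ≈ 0.204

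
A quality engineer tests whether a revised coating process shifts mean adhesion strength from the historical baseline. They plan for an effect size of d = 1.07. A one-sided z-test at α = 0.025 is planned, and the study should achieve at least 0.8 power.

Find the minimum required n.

n = 7

For power 0.8 need Φ(δ − z_{0.025}) = 0.8, so δ = z_{0.025} + z_{0.20} = 1.960 + 0.842 = 2.802.
δ = d·√n ⇒ n = (δ/d)² = (2.802 / 1.07)² = 6.86.
Round up to the next whole unit.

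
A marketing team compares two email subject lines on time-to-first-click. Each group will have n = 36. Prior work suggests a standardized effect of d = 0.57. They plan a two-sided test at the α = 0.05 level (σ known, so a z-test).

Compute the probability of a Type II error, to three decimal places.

Noncentrality parameter: δ = d·√(n/2) = 0.57 × √(36/2) = 2.4183
Two-sided α = 0.05 → critical value z_{0.025} = 1.960.
Power = Φ(δ − 1.960) + Φ(−δ − 1.960) = Φ(0.458) + Φ(-4.378) = 0.6766 + 0.0000 = 0.6767.
Type II error: β = 1 − power = 1 − 0.6767 = 0.3233.

β ≈ 0.323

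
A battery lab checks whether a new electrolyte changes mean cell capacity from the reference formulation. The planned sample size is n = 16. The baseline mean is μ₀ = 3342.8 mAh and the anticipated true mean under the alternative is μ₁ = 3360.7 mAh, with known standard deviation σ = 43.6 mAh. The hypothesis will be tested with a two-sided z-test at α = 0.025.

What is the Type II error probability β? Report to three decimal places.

β ≈ 0.725

Standardized effect: d = |μ₁ − μ₀| / σ = |3360.7 − 3342.8| / 43.6 = 0.4106
Noncentrality parameter: δ = d·√n = 0.4106 × √16 = 1.6422
Critical value for a two-sided test at α = 0.025: z_{α/2} = 2.241.
Power = Φ(δ − 2.241) + Φ(−δ − 2.241) = Φ(-0.599) + Φ(-3.884) = 0.2745 + 0.0001 = 0.2746.
Type II error: β = 1 − power = 1 − 0.2746 = 0.7254.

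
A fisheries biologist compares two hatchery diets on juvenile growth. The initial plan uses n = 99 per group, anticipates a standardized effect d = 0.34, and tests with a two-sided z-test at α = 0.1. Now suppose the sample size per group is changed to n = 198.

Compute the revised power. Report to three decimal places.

Power ≈ 0.959

With n = 198 per group: δ = d·√(n/2) = 0.34 × √(198/2) = 3.3830. Critical value z_{0.05} = 1.645.
Revised power = Φ(δ − 1.645) + Φ(−δ − 1.645) = Φ(1.738) + Φ(-5.028) = 0.9589 + 0.0000 = 0.9589.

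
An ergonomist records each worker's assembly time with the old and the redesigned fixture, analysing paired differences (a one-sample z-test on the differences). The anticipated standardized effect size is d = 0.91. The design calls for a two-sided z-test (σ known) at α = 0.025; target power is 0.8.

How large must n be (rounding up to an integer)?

n = 12

For power 0.8 need Φ(δ − z_{0.0125}) = 0.8, so δ = z_{0.0125} + z_{0.20} = 2.241 + 0.842 = 3.083.
(Ignoring the negligible lower-tail rejection probability gives the usual closed-form inversion.)
δ = d·√n ⇒ n = (δ/d)² = (3.083 / 0.91)² = 11.48.
Round up to the next whole unit.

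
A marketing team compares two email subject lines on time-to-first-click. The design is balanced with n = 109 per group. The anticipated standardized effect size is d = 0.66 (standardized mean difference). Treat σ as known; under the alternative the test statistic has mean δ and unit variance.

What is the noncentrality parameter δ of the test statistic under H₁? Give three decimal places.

δ ≈ 4.872

δ = d·√(n/2) = 0.66 × √(109/2) = 4.8724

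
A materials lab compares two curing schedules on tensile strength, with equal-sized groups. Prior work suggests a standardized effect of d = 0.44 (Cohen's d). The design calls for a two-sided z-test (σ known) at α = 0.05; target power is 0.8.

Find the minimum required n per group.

For power 0.8 need Φ(δ − z_{0.025}) = 0.8, so δ = z_{0.025} + z_{0.20} = 1.960 + 0.842 = 2.802.
(For δ > 0 the lower-tail rejection region contributes negligibly to power, so the one-term inversion is standard.)
δ = d·√(n/2) ⇒ n = 2(δ/d)² = 2 × (2.802 / 0.44)² = 81.08.
Rounding up, n = 82 per group.

n = 82 per group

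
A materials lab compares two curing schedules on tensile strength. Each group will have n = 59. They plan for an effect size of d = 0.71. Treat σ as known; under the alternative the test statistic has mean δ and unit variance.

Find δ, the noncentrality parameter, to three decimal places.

δ = d·√(n/2) = 0.71 × √(59/2) = 3.8563

δ ≈ 3.856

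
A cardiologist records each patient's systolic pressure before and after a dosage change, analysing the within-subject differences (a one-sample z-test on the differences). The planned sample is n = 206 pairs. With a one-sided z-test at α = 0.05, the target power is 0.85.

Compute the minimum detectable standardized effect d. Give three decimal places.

d ≈ 0.187

Required noncentrality: δ = z_{0.05} + z_{0.15} = 1.645 + 1.036 = 2.681.
δ = d·√n ⇒ d = δ/√n = 2.681/√206 = 0.1868.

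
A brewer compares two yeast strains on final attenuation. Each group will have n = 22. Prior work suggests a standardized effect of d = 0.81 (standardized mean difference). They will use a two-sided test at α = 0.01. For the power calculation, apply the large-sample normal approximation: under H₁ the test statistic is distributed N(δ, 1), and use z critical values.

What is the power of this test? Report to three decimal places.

Noncentrality parameter: δ = d·√(n/2) = 0.81 × √(22/2) = 2.6865
Critical value for a two-sided test at α = 0.01: z_{α/2} = 2.576.
Power = Φ(δ − 2.576) + Φ(−δ − 2.576) = Φ(0.111) + Φ(-5.262) = 0.5440 + 0.0000 = 0.5440.

Power ≈ 0.544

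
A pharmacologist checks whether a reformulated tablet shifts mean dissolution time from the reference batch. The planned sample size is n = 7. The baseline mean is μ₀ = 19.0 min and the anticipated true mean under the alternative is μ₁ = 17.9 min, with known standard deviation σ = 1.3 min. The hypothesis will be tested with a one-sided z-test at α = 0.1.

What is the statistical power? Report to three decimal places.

Standardized effect: d = |μ₁ − μ₀| / σ = |17.9 − 19.0| / 1.3 = 0.8462
Noncentrality parameter: δ = d·√n = 0.8462 × √7 = 2.2387
One-sided α = 0.1 → critical value z_{0.1} = 1.282.
Power = P(Z > 1.282 − δ) = Φ(0.957) = 0.8308.

Power ≈ 0.831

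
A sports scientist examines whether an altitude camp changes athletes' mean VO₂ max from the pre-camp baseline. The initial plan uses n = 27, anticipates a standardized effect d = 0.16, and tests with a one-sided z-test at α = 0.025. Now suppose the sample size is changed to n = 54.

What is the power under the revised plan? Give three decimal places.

Power ≈ 0.216

With n = 54: δ = d·√n = 0.16 × √54 = 1.1758. Critical value z_{0.025} = 1.960.
Revised power = Φ(δ − 1.960) = Φ(-0.784) = 0.2165.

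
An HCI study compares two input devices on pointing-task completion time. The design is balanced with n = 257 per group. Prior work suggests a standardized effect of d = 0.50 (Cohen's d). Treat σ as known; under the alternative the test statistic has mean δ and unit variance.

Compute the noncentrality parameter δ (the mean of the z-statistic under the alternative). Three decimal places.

δ = d·√(n/2) = 0.50 × √(257/2) = 5.6679

δ ≈ 5.668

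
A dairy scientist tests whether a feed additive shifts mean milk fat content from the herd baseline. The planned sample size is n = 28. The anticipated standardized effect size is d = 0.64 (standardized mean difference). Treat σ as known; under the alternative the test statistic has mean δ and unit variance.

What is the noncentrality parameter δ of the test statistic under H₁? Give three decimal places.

δ ≈ 3.387

The noncentrality parameter scales effect size by the design's sample-size factor: δ = d·√n = 0.64 × √28 = 3.3866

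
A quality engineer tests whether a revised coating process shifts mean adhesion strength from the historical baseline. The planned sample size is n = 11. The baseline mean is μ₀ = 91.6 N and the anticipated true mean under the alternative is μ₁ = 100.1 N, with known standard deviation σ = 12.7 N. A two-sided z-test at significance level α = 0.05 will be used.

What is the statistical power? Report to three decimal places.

Standardized effect: d = |μ₁ − μ₀| / σ = |100.1 − 91.6| / 12.7 = 0.6693
Noncentrality parameter: δ = d·√n = 0.6693 × √11 = 2.2198
Critical value for a two-sided test at α = 0.05: z_{α/2} = 1.960.
Power = Φ(δ − 1.960) + Φ(−δ − 1.960) = Φ(0.260) + Φ(-4.180) = 0.6025 + 0.0000 = 0.6025.

Power ≈ 0.603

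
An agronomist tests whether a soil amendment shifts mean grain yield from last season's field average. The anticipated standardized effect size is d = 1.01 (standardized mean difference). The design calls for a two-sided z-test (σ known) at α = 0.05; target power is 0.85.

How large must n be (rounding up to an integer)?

Set Φ(δ − 1.960) = 0.85; then δ − 1.960 = Φ⁻¹(0.85) = 1.036, giving δ = 2.996.
(For δ > 0 the lower-tail rejection region contributes negligibly to power, so the one-term inversion is standard.)
δ = d·√n ⇒ n = (δ/d)² = (2.996 / 1.01)² = 8.80.
Rounding up, n = 9.

n = 9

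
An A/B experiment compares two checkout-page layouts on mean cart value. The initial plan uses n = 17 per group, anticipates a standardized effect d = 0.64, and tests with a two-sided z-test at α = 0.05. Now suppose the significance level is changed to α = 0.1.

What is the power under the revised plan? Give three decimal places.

δ = d·√(n/2) = 0.64 × √(17/2) = 1.8659 (unchanged). New critical value: z_{0.05} = 1.645.
Revised power = Φ(δ − 1.645) + Φ(−δ − 1.645) = Φ(0.221) + Φ(-3.511) = 0.5875 + 0.0002 = 0.5877.

Power ≈ 0.588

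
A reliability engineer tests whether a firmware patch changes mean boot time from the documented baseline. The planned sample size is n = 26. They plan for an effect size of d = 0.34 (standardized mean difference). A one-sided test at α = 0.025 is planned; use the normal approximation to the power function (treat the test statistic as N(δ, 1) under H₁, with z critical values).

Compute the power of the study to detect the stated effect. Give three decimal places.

Noncentrality parameter: δ = d·√n = 0.34 × √26 = 1.7337
One-sided α = 0.025 → critical value z_{0.025} = 1.960.
Power = Φ(δ − 1.960) = Φ(-0.226) = 0.4105.

Power ≈ 0.410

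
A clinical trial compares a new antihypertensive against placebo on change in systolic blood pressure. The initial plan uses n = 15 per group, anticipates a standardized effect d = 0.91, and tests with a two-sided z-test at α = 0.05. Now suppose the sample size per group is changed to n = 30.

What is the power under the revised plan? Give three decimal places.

Power ≈ 0.941

With n = 30 per group: δ = d·√(n/2) = 0.91 × √(30/2) = 3.5244. Critical value z_{0.025} = 1.960.
Revised power = Φ(δ − 1.960) + Φ(−δ − 1.960) = Φ(1.564) + Φ(-5.484) = 0.9411 + 0.0000 = 0.9411.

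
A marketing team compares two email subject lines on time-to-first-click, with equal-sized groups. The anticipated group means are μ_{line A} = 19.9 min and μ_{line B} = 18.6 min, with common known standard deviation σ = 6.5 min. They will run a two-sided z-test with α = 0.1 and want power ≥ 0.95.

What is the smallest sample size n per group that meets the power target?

n = 542 per group

Standardized effect: d = |μ_{line A} − μ_{line B}| / σ = |19.9 − 18.6| / 6.5 = 0.2000
Set Φ(δ − 1.645) = 0.95; then δ − 1.645 = Φ⁻¹(0.95) = 1.645, giving δ = 3.290.
(Ignoring the negligible lower-tail rejection probability gives the usual closed-form inversion.)
δ = d·√(n/2) ⇒ n = 2(δ/d)² = 2 × (3.290 / 0.2000)² = 541.11.
Round up to the next whole unit.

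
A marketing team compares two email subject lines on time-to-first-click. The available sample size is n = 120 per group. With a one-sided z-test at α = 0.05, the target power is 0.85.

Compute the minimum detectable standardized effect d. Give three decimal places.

Need Φ(δ − 1.645) = 0.85, so δ = 1.645 + 1.036 = 2.681.
δ = d·√(n/2) ⇒ d = δ/√(n/2) = 2.681/√(120/2) = 0.3462.

d ≈ 0.346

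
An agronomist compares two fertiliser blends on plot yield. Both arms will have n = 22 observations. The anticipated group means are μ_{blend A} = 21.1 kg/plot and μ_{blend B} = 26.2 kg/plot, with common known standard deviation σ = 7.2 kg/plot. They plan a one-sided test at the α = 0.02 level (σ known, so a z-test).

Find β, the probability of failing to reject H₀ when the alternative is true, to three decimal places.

Standardized effect: d = |μ_{blend A} − μ_{blend B}| / σ = |21.1 − 26.2| / 7.2 = 0.7083
Noncentrality parameter: δ = d·√(n/2) = 0.7083 × √(22/2) = 2.3493
One-sided α = 0.02 → critical value z_{0.02} = 2.054.
Power = P(Z > 2.054 − δ) = Φ(0.296) = 0.6162.
Type II error: β = 1 − power = 1 − 0.6162 = 0.3838.

β ≈ 0.384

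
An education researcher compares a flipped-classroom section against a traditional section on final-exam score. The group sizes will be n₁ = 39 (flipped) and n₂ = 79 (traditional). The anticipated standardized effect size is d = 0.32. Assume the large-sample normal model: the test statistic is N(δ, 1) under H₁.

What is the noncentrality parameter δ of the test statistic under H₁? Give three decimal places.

δ ≈ 1.635

δ = d / √(1/n₁ + 1/n₂) = 0.32 / √(1/39 + 1/79) = 1.6351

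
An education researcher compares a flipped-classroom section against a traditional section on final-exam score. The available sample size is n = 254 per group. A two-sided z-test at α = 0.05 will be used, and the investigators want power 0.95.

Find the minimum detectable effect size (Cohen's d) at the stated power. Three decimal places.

d ≈ 0.320

Required noncentrality: δ = z_{0.025} + z_{0.05} = 1.960 + 1.645 = 3.605.
(Lower-tail contribution to power is negligible for δ > 0.)
δ = d·√(n/2) ⇒ d = δ/√(n/2) = 3.605/√(254/2) = 0.3199.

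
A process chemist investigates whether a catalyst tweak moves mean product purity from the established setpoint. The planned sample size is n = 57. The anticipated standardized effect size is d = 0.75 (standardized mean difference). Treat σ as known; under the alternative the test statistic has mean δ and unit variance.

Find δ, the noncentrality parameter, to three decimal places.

The noncentrality parameter scales effect size by the design's sample-size factor: δ = d·√n = 0.75 × √57 = 5.6624

δ ≈ 5.662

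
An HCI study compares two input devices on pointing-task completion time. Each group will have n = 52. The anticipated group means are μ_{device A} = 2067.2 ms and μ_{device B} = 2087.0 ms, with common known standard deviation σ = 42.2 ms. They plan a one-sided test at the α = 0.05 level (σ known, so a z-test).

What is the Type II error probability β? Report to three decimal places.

β ≈ 0.227

Standardized effect: d = |μ_{device A} − μ_{device B}| / σ = |2067.2 − 2087.0| / 42.2 = 0.4692
Noncentrality parameter: δ = d·√(n/2) = 0.4692 × √(52/2) = 2.3924
Critical value for a one-sided test at α = 0.05: z_α = 1.645.
Power = Φ(δ − 1.645) = Φ(0.748) = 0.7726.
Type II error: β = 1 − power = 1 − 0.7726 = 0.2274.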